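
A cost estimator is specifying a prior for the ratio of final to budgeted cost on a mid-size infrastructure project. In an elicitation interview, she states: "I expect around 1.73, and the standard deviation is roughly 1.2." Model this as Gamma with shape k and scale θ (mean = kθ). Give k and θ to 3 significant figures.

For Gamma(k, scale θ): mean = kθ, variance = kθ², so CV = 1/√k.
CV = SD/mean = 1.2/1.73 = 0.6936, hence k = 1/CV² = 2.08.
Then θ = mean/k = 1.73/2.08 = 0.832.

k ≈ 2.08, θ ≈ 0.832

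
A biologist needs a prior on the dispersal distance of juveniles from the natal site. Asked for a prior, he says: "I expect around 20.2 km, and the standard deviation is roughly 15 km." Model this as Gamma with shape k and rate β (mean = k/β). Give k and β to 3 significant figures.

k ≈ 1.81, β ≈ 0.0898

For Gamma(k, rate β): mean = k/β, variance = k/β², so CV = 1/√k.
CV = SD/mean = 15/20.2 = 0.7426, hence k = 1/CV² = 1.81.
Then β = k/mean = 1.81/20.2 = 0.0898.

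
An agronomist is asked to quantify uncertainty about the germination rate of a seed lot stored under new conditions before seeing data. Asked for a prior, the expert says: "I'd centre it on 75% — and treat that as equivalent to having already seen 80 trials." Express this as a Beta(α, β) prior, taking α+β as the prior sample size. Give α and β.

Under the effective-sample-size interpretation, Beta(α, β) has prior mean α/(α+β) and prior sample size α+β.
So α+β = 80 and α/(α+β) = 0.75, giving α = 0.75·80 = 60 and β = 80 − 60 = 20.

α = 60, β = 20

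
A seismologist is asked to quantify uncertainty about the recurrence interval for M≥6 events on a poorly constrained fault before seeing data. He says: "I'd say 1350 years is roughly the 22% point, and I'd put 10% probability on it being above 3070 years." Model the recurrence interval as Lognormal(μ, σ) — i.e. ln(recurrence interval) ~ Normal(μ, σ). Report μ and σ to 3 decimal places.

If T ~ Lognormal(μ,σ) then ln T ~ Normal(μ,σ), so the p-quantile of ln T is μ + z_p·σ.
ln(1350) = 7.208 and ln(3070) = 8.029; z_{0.22} = -0.7722, z_{0.9} = 1.282.
σ = (8.029 − 7.208)/(1.282 − (-0.7722)) = 0.400.
μ = 7.208 − (-0.7722)·0.400 = 7.517.

μ ≈ 7.517, σ ≈ 0.400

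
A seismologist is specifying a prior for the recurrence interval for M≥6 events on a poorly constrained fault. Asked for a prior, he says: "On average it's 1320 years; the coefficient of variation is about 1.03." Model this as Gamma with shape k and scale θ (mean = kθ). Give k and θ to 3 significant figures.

For Gamma(k, scale θ): mean = kθ, variance = kθ², so CV = 1/√k.
CV = 1.03, hence k = 1/CV² = 0.943.
Then θ = mean/k = 1320/0.943 = 1400.

k ≈ 0.943, θ ≈ 1400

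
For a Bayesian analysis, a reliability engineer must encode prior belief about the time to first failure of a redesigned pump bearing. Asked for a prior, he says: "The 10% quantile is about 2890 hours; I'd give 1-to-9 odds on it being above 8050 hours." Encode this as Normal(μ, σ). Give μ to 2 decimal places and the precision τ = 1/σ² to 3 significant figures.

μ = 5470.00, τ = 2.47e-07

For Normal(μ,σ), the p-quantile is μ + z_p·σ. Here z_{0.1} = -1.282, z_{0.9} = 1.282.
So 2890 = μ − 1.282σ and 8050 = μ + 1.282σ.
Subtracting: σ = (8050 − 2890)/(1.282 − (-1.282)) = 2013.18.
Then μ = 2890 − (-1.282)·2013.18 = 5470.00.
Precision τ = 1/σ² = 1/2013² = 2.47e-07.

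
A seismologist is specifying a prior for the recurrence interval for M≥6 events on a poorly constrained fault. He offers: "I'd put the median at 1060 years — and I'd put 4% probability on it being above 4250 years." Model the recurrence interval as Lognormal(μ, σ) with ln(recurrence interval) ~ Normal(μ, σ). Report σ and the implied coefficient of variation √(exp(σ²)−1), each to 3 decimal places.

If T ~ Lognormal(μ,σ) then ln T ~ Normal(μ,σ), so the p-quantile of ln T is μ + z_p·σ.
ln(1060) = 6.966 and ln(4250) = 8.355; z_{0.5} = 0, z_{0.96} = 1.751.
σ = (8.355 − 6.966)/(1.751 − (0)) = 0.793.
μ = 6.966 − (0)·0.793 = 6.966.
CV = √(exp(σ²)−1) = √(exp(0.6292)−1) = 0.936.

σ ≈ 0.793, CV ≈ 0.936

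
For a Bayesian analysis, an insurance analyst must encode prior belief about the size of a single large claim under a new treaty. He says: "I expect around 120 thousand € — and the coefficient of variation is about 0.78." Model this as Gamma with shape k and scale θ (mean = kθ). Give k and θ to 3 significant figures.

k ≈ 1.64, θ ≈ 73

For Gamma(k, scale θ): mean = kθ, variance = kθ², so CV = 1/√k.
CV = 0.78, hence k = 1/CV² = 1.64.
Then θ = mean/k = 120/1.64 = 73.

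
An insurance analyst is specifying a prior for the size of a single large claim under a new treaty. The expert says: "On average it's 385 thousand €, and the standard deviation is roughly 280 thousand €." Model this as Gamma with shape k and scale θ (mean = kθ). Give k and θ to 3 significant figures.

For Gamma(k, scale θ): mean = kθ, variance = kθ², so CV = 1/√k.
CV = SD/mean = 280/385 = 0.7273, hence k = 1/CV² = 1.89.
Then θ = mean/k = 385/1.89 = 204.

k ≈ 1.89, θ ≈ 204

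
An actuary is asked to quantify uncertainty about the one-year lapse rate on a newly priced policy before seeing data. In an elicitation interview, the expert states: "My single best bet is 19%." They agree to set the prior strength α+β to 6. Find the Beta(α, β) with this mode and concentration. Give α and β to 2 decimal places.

For α,β > 1 the Beta mode is (α−1)/(α+β−2). With α+β = 6, the mode is (α−1)/4.
Set (α−1)/4 = 0.19 → α = 1 + 0.19·4 = 1.76.
β = 6 − α = 4.24.

α = 1.76, β = 4.24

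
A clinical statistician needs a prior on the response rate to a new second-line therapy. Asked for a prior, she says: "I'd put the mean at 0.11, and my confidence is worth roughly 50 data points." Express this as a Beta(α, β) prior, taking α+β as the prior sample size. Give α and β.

α = 5.5, β = 44.5

Under the effective-sample-size interpretation, Beta(α, β) has prior mean α/(α+β) and prior sample size α+β.
So α+β = 50 and α/(α+β) = 0.11, giving α = 0.11·50 = 5.5 and β = 50 − 5.5 = 44.5.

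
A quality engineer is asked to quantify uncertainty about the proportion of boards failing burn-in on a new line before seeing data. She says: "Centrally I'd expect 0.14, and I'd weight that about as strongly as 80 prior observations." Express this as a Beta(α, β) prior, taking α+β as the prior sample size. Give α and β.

Under the effective-sample-size interpretation, Beta(α, β) has prior mean α/(α+β) and prior sample size α+β.
So α+β = 80 and α/(α+β) = 0.14, giving α = 0.14·80 = 11.2 and β = 80 − 11.2 = 68.8.

α = 11.2, β = 68.8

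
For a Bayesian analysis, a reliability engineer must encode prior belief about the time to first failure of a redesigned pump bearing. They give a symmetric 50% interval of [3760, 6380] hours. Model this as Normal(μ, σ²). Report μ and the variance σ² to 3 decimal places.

A symmetric 50% interval runs μ ± z·σ with z = 0.6745.
Half-width = 1310, so σ = 1310/0.6745 = 1942.2089 and σ² = 3772175.435.
μ is the interval midpoint, 5070.000.

μ = 5070.000, σ² = 3772175.435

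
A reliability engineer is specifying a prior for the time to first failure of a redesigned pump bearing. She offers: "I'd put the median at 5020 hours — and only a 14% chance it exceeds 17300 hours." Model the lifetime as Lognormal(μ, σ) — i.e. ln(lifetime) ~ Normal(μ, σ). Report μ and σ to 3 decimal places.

μ ≈ 8.521, σ ≈ 1.145

If T ~ Lognormal(μ,σ) then ln T ~ Normal(μ,σ), so the p-quantile of ln T is μ + z_p·σ.
ln(5020) = 8.521 and ln(17300) = 9.758; z_{0.5} = 0, z_{0.86} = 1.08.
σ = (9.758 − 8.521)/(1.08 − (0)) = 1.145.
μ = 8.521 − (0)·1.145 = 8.521.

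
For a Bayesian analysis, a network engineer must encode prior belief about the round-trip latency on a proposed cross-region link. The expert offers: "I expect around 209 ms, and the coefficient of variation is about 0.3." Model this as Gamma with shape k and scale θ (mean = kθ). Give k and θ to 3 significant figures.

For Gamma(k, scale θ): mean = kθ, variance = kθ², so CV = 1/√k.
CV = 0.3, hence k = 1/CV² = 11.1.
Then θ = mean/k = 209/11.1 = 18.8.

k ≈ 11.1, θ ≈ 18.8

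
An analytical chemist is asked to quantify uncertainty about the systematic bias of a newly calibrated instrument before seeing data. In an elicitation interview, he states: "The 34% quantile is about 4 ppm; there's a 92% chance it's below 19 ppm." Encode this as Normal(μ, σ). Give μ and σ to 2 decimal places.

For Normal(μ,σ), the p-quantile is μ + z_p·σ. Here z_{0.34} = -0.4125, z_{0.92} = 1.405.
So 4 = μ − 0.4125σ and 19 = μ + 1.405σ.
Subtracting: σ = (19 − 4)/(1.405 − (-0.4125)) = 8.25.
Then μ = 4 − (-0.4125)·8.25 = 7.40.

μ = 7.40, σ = 8.25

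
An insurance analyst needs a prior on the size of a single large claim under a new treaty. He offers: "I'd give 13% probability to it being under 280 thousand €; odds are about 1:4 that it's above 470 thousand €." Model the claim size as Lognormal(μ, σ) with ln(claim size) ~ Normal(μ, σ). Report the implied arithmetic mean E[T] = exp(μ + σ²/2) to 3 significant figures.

E[T] ≈ 390 thousand €

If T ~ Lognormal(μ,σ) then ln T ~ Normal(μ,σ), so the p-quantile of ln T is μ + z_p·σ.
ln(280) = 5.635 and ln(470) = 6.153; z_{0.13} = -1.126, z_{0.8} = 0.8416.
σ = (6.153 − 5.635)/(0.8416 − (-1.126)) = 0.263.
μ = 5.635 − (-1.126)·0.263 = 5.931.
E[T] = exp(μ + σ²/2) = exp(5.931 + 0.0346) = 390 thousand €.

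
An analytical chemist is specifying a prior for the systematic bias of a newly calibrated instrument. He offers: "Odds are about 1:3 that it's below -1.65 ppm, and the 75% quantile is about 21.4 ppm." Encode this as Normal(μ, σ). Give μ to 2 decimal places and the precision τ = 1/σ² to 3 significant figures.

μ = 9.87, τ = 0.00343

The p-quantile of Normal(μ,σ) is μ + z_p·σ, with z_{0.25} = -0.6745 and z_{0.75} = 0.6745.
Eliminate σ: μ = (z₂·x₁ − z₁·x₂)/(z₂ − z₁) = (0.6745·-1.65 − (-0.6745)·21.4)/1.349 = 9.87.
Then σ = (x₂ − x₁)/(z₂ − z₁) = (21.4 − -1.65)/1.349 = 17.09.
Precision τ = 1/σ² = 1/17.09² = 0.00343.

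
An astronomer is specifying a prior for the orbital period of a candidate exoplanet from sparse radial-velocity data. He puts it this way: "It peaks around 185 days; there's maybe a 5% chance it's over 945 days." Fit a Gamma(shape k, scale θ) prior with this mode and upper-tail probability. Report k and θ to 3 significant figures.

Gamma(k,θ) with k>1 has mode (k−1)θ, so θ = 185/(k−1).
Need P(X < 945) = 0.95 with θ tied to k this way. Start at k = 2, θ = 185: P(X<945) ≈ 0.963.
Too high — lower k to spread out. Iterating converges to k ≈ 1.9.
Then θ = 185/(1.9−1) ≈ 207.

k ≈ 1.9, θ ≈ 207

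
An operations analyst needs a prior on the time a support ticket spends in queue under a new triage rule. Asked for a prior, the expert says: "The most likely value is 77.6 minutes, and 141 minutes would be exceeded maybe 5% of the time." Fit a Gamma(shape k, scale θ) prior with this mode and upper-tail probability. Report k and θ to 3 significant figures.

Gamma(k,θ) with k>1 has mode (k−1)θ, so θ = 77.6/(k−1).
Need P(X < 141) = 0.95 with θ tied to k this way. Start at k = 2, θ = 77.6: P(X<141) ≈ 0.542.
Too low — raise k to concentrate. Iterating converges to k ≈ 8.81.
Then θ = 77.6/(8.81−1) ≈ 9.93.

k ≈ 8.81, θ ≈ 9.93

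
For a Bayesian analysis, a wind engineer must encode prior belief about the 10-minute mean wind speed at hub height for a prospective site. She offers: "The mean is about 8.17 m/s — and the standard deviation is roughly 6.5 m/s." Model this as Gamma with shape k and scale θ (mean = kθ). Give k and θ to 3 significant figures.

k ≈ 1.58, θ ≈ 5.17

For Gamma(k, scale θ): mean = kθ, variance = kθ², so CV = 1/√k.
CV = SD/mean = 6.5/8.17 = 0.7956, hence k = 1/CV² = 1.58.
Then θ = mean/k = 8.17/1.58 = 5.17.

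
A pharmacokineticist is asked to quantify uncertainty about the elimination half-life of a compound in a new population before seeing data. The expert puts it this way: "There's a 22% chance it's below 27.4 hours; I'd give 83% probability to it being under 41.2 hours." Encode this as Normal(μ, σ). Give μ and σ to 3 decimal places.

μ = 33.573, σ = 7.994

For Normal(μ,σ), the p-quantile is μ + z_p·σ. Here z_{0.22} = -0.7722, z_{0.83} = 0.9542.
So 27.4 = μ − 0.7722σ and 41.2 = μ + 0.9542σ.
Subtracting: σ = (41.2 − 27.4)/(0.9542 − (-0.7722)) = 7.994.
Then μ = 27.4 − (-0.7722)·7.994 = 33.573.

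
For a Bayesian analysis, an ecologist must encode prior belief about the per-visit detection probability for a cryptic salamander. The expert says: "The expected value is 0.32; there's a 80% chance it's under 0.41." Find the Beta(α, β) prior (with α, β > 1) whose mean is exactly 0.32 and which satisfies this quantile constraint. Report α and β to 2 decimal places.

With mean 0.32 fixed, write α = 0.32s, β = 0.68s where s = α+β.
Need P(θ < 0.41) = 0.8 under Beta(0.32s, 0.68s). Normal approximation: (q−m)/√(m(1−m)/s) ≈ z_{0.8} = 0.842, so s ≈ 0.32·0.68·(0.842)²/(0.41−0.32)² = 19.0.
At s = 19.0: P(θ<0.41) ≈ 0.805. Adjusting to match 0.8 gives s ≈ 18.22.
So α = 0.32·18.22 ≈ 5.83, β = 0.68·18.22 ≈ 12.39.

α ≈ 5.83, β ≈ 12.39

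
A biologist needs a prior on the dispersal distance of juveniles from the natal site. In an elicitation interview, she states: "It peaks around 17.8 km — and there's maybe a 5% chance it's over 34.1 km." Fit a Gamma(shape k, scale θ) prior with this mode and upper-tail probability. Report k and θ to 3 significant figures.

k ≈ 7.57, θ ≈ 2.71

Gamma(k,θ) with k>1 has mode (k−1)θ, so θ = 17.8/(k−1).
Need P(X < 34.1) = 0.95 with θ tied to k this way. Start at k = 2, θ = 17.8: P(X<34.1) ≈ 0.571.
Too low — raise k to concentrate. Iterating converges to k ≈ 7.57.
Then θ = 17.8/(7.57−1) ≈ 2.71.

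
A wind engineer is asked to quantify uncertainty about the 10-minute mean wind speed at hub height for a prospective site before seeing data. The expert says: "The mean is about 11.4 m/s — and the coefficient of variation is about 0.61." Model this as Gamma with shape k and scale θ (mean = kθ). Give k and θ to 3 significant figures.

k ≈ 2.69, θ ≈ 4.24

For Gamma(k, scale θ): mean = kθ, variance = kθ², so CV = 1/√k.
CV = 0.61, hence k = 1/CV² = 2.69.
Then θ = mean/k = 11.4/2.69 = 4.24.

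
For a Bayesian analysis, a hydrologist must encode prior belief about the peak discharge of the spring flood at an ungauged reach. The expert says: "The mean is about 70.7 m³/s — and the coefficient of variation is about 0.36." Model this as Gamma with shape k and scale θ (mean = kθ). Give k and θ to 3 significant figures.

k ≈ 7.72, θ ≈ 9.16

For Gamma(k, scale θ): mean = kθ, variance = kθ², so CV = 1/√k.
CV = 0.36, hence k = 1/CV² = 7.72.
Then θ = mean/k = 70.7/7.72 = 9.16.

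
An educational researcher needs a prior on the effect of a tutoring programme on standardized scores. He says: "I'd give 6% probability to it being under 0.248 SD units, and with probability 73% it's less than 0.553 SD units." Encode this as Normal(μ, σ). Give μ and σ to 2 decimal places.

For Normal(μ,σ), the p-quantile is μ + z_p·σ. Here z_{0.06} = -1.555, z_{0.73} = 0.6128.
So 0.248 = μ − 1.555σ and 0.553 = μ + 0.6128σ.
Subtracting: σ = (0.553 − 0.248)/(0.6128 − (-1.555)) = 0.14.
Then μ = 0.248 − (-1.555)·0.14 = 0.47.

μ = 0.47, σ = 0.14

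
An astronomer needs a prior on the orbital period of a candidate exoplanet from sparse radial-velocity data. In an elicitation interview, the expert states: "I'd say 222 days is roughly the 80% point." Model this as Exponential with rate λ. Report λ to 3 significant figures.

λ ≈ 0.00725

P(T < 222.0) = 1 − e^(−λ·222.0) = 0.8, so λ = −ln(1−0.8)/222.0 = −ln(0.2)/222.0 = 0.00725.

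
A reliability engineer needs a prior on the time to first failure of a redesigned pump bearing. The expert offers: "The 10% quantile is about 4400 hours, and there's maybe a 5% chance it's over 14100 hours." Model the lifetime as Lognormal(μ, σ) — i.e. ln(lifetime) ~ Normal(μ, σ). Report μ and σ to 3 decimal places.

If T ~ Lognormal(μ,σ) then ln T ~ Normal(μ,σ), so the p-quantile of ln T is μ + z_p·σ.
ln(4400) = 8.389 and ln(14100) = 9.554; z_{0.1} = -1.282, z_{0.95} = 1.645.
σ = (9.554 − 8.389)/(1.645 − (-1.282)) = 0.398.
μ = 8.389 − (-1.282)·0.398 = 8.899.

μ ≈ 8.899, σ ≈ 0.398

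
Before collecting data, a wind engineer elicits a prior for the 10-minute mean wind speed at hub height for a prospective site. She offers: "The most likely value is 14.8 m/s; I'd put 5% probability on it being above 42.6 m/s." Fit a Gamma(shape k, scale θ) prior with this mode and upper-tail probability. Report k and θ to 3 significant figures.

k ≈ 3.39, θ ≈ 6.2

Gamma(k,θ) with k>1 has mode (k−1)θ, so θ = 14.8/(k−1).
Need P(X < 42.6) = 0.95 with θ tied to k this way. Start at k = 2, θ = 14.8: P(X<42.6) ≈ 0.782.
Too low — raise k to concentrate. Iterating converges to k ≈ 3.39.
Then θ = 14.8/(3.39−1) ≈ 6.2.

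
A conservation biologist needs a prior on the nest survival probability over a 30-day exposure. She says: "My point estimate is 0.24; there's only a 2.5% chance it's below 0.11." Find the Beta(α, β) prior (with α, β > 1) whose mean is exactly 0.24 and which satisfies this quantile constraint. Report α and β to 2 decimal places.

α ≈ 7.51, β ≈ 23.77

With mean 0.24 fixed, write α = 0.24s, β = 0.76s where s = α+β.
Need P(θ < 0.11) = 0.025 under Beta(0.24s, 0.76s). Normal approximation: (q−m)/√(m(1−m)/s) ≈ z_{0.025} = -1.96, so s ≈ 0.24·0.76·(-1.96)²/(0.11−0.24)² = 41.5.
At s = 41.5: P(θ<0.11) ≈ 0.011. Adjusting to match 0.025 gives s ≈ 31.28.
So α = 0.24·31.28 ≈ 7.51, β = 0.76·31.28 ≈ 23.77.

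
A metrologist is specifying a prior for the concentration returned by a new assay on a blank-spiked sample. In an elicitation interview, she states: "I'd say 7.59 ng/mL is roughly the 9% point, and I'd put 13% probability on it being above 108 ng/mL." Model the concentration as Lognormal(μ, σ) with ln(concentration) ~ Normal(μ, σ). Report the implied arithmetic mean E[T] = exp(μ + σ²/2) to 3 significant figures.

If T ~ Lognormal(μ,σ) then ln T ~ Normal(μ,σ), so the p-quantile of ln T is μ + z_p·σ.
ln(7.59) = 2.027 and ln(108) = 4.682; z_{0.09} = -1.341, z_{0.87} = 1.126.
σ = (4.682 − 2.027)/(1.126 − (-1.341)) = 1.076.
μ = 2.027 − (-1.341)·1.076 = 3.470.
E[T] = exp(μ + σ²/2) = exp(3.470 + 0.5792) = 57.3 ng/mL.

E[T] ≈ 57.3 ng/mL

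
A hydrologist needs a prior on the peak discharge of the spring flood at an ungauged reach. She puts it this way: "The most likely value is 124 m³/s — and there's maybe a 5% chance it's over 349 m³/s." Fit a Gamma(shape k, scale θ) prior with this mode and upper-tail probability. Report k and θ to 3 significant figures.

k ≈ 3.5, θ ≈ 49.6

Gamma(k,θ) with k>1 has mode (k−1)θ, so θ = 124/(k−1).
Need P(X < 349) = 0.95 with θ tied to k this way. Start at k = 2, θ = 124: P(X<349) ≈ 0.771.
Too low — raise k to concentrate. Iterating converges to k ≈ 3.5.
Then θ = 124/(3.5−1) ≈ 49.6.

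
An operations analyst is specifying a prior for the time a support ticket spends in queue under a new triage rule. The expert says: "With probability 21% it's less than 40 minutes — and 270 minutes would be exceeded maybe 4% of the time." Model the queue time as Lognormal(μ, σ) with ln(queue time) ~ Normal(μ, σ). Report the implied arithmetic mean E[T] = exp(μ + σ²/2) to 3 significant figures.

E[T] ≈ 96.5 minutes

If T ~ Lognormal(μ,σ) then ln T ~ Normal(μ,σ), so the p-quantile of ln T is μ + z_p·σ.
ln(40) = 3.689 and ln(270) = 5.598; z_{0.21} = -0.8064, z_{0.96} = 1.751.
σ = (5.598 − 3.689)/(1.751 − (-0.8064)) = 0.747.
μ = 3.689 − (-0.8064)·0.747 = 4.291.
E[T] = exp(μ + σ²/2) = exp(4.291 + 0.2788) = 96.5 minutes.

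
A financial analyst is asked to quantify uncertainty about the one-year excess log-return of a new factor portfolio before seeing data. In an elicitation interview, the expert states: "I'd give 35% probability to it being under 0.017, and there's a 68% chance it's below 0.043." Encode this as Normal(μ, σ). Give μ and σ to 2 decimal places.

The p-quantile of Normal(μ,σ) is μ + z_p·σ, with z_{0.35} = -0.3853 and z_{0.68} = 0.4677.
Eliminate σ: μ = (z₂·x₁ − z₁·x₂)/(z₂ − z₁) = (0.4677·0.017 − (-0.3853)·0.043)/0.853 = 0.03.
Then σ = (x₂ − x₁)/(z₂ − z₁) = (0.043 − 0.017)/0.853 = 0.03.

μ = 0.03, σ = 0.03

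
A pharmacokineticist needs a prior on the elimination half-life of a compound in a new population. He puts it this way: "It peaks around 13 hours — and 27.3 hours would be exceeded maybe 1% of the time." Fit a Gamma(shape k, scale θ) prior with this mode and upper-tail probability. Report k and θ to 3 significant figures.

k ≈ 9.84, θ ≈ 1.47

Gamma(k,θ) with k>1 has mode (k−1)θ, so θ = 13/(k−1).
Need P(X < 27.3) = 0.99 with θ tied to k this way. Start at k = 2, θ = 13: P(X<27.3) ≈ 0.620.
Too low — raise k to concentrate. Iterating converges to k ≈ 9.84.
Then θ = 13/(9.84−1) ≈ 1.47.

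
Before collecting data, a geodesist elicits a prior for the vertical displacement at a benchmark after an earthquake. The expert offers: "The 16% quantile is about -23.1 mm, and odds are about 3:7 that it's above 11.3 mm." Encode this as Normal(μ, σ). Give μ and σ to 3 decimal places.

μ = -0.577, σ = 22.649

The p-quantile of Normal(μ,σ) is μ + z_p·σ, with z_{0.16} = -0.9945 and z_{0.7} = 0.5244.
Eliminate σ: μ = (z₂·x₁ − z₁·x₂)/(z₂ − z₁) = (0.5244·-23.1 − (-0.9945)·11.3)/1.519 = -0.577.
Then σ = (x₂ − x₁)/(z₂ − z₁) = (11.3 − -23.1)/1.519 = 22.649.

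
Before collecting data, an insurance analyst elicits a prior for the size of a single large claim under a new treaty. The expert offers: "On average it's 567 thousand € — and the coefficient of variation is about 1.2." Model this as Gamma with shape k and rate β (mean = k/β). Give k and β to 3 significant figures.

For Gamma(k, rate β): mean = k/β, variance = k/β², so CV = 1/√k.
CV = 1.2, hence k = 1/CV² = 0.694.
Then β = k/mean = 0.694/567 = 0.00122.

k ≈ 0.694, β ≈ 0.00122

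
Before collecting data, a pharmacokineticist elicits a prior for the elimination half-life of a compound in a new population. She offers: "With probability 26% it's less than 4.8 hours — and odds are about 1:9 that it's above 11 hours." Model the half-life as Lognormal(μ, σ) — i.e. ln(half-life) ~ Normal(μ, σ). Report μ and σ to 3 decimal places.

If T ~ Lognormal(μ,σ) then ln T ~ Normal(μ,σ), so the p-quantile of ln T is μ + z_p·σ.
ln(4.8) = 1.569 and ln(11) = 2.398; z_{0.26} = -0.6433, z_{0.9} = 1.282.
σ = (2.398 − 1.569)/(1.282 − (-0.6433)) = 0.431.
μ = 1.569 − (-0.6433)·0.431 = 1.846.

μ ≈ 1.846, σ ≈ 0.431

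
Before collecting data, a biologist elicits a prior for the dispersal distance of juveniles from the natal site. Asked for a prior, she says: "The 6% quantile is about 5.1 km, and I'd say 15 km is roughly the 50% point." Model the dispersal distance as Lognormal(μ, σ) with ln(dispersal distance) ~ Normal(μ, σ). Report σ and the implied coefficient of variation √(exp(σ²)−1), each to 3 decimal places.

σ ≈ 0.694, CV ≈ 0.786

If T ~ Lognormal(μ,σ) then ln T ~ Normal(μ,σ), so the p-quantile of ln T is μ + z_p·σ.
ln(5.1) = 1.629 and ln(15) = 2.708; z_{0.06} = -1.555, z_{0.5} = 0.
σ = (2.708 − 1.629)/(0 − (-1.555)) = 0.694.
μ = 1.629 − (-1.555)·0.694 = 2.708.
CV = √(exp(σ²)−1) = √(exp(0.4815)−1) = 0.786.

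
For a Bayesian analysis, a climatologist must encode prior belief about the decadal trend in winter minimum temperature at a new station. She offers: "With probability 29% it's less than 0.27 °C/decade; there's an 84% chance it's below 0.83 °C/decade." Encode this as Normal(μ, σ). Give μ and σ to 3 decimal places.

For Normal(μ,σ), the p-quantile is μ + z_p·σ. Here z_{0.29} = -0.5534, z_{0.84} = 0.9945.
So 0.27 = μ − 0.5534σ and 0.83 = μ + 0.9945σ.
Subtracting: σ = (0.83 − 0.27)/(0.9945 − (-0.5534)) = 0.362.
Then μ = 0.27 − (-0.5534)·0.362 = 0.470.

μ = 0.470, σ = 0.362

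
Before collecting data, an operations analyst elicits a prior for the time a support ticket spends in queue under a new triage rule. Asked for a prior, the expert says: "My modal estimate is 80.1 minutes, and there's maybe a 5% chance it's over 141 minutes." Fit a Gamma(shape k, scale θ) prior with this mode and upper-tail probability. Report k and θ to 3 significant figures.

k ≈ 9.72, θ ≈ 9.18

Gamma(k,θ) with k>1 has mode (k−1)θ, so θ = 80.1/(k−1).
Need P(X < 141) = 0.95 with θ tied to k this way. Start at k = 2, θ = 80.1: P(X<141) ≈ 0.525.
Too low — raise k to concentrate. Iterating converges to k ≈ 9.72.
Then θ = 80.1/(9.72−1) ≈ 9.18.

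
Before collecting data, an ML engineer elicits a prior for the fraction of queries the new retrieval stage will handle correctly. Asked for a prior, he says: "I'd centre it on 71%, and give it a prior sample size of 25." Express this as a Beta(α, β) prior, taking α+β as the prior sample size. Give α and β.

α = 17.75, β = 7.25

Under the effective-sample-size interpretation, Beta(α, β) has prior mean α/(α+β) and prior sample size α+β.
So α+β = 25 and α/(α+β) = 0.71, giving α = 0.71·25 = 17.75 and β = 25 − 17.75 = 7.25.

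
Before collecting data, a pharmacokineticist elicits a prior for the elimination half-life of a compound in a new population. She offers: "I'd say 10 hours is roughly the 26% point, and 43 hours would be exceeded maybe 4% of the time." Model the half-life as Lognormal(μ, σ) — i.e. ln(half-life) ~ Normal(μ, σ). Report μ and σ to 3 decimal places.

If T ~ Lognormal(μ,σ) then ln T ~ Normal(μ,σ), so the p-quantile of ln T is μ + z_p·σ.
ln(10) = 2.303 and ln(43) = 3.761; z_{0.26} = -0.6433, z_{0.96} = 1.751.
σ = (3.761 − 2.303)/(1.751 − (-0.6433)) = 0.609.
μ = 2.303 − (-0.6433)·0.609 = 2.695.

μ ≈ 2.695, σ ≈ 0.609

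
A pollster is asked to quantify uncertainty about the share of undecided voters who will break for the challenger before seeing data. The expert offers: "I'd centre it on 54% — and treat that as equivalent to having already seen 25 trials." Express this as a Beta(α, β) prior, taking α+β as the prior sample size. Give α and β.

α = 13.5, β = 11.5

Under the effective-sample-size interpretation, Beta(α, β) has prior mean α/(α+β) and prior sample size α+β.
So α+β = 25 and α/(α+β) = 0.54, giving α = 0.54·25 = 13.5 and β = 25 − 13.5 = 11.5.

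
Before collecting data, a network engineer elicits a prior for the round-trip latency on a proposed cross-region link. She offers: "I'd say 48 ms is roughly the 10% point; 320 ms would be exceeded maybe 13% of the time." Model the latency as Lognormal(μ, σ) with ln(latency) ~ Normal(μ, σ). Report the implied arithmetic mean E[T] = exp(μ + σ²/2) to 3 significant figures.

E[T] ≈ 180 ms

If T ~ Lognormal(μ,σ) then ln T ~ Normal(μ,σ), so the p-quantile of ln T is μ + z_p·σ.
ln(48) = 3.871 and ln(320) = 5.768; z_{0.1} = -1.282, z_{0.87} = 1.126.
σ = (5.768 − 3.871)/(1.126 − (-1.282)) = 0.788.
μ = 3.871 − (-1.282)·0.788 = 4.881.
E[T] = exp(μ + σ²/2) = exp(4.881 + 0.3104) = 180 ms.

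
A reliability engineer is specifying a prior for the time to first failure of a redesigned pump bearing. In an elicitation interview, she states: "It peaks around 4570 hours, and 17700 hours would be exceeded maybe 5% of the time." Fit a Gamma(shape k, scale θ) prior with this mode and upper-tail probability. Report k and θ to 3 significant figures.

k ≈ 2.38, θ ≈ 3310

Gamma(k,θ) with k>1 has mode (k−1)θ, so θ = 4570/(k−1).
Need P(X < 17700) = 0.95 with θ tied to k this way. Start at k = 2, θ = 4570: P(X<17700) ≈ 0.899.
Too low — raise k to concentrate. Iterating converges to k ≈ 2.38.
Then θ = 4570/(2.38−1) ≈ 3310.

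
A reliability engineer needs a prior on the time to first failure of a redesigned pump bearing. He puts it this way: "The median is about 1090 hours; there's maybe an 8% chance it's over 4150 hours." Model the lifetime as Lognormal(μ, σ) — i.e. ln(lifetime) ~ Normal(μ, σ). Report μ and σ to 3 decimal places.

If T ~ Lognormal(μ,σ) then ln T ~ Normal(μ,σ), so the p-quantile of ln T is μ + z_p·σ.
ln(1090) = 6.994 and ln(4150) = 8.331; z_{0.5} = 0, z_{0.92} = 1.405.
σ = (8.331 − 6.994)/(1.405 − (0)) = 0.952.
μ = 6.994 − (0)·0.952 = 6.994.

μ ≈ 6.994, σ ≈ 0.952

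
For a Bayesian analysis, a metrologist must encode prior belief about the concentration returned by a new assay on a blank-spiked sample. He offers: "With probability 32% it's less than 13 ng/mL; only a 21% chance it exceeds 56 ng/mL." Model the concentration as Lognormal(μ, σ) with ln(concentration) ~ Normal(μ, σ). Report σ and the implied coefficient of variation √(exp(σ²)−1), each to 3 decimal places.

If T ~ Lognormal(μ,σ) then ln T ~ Normal(μ,σ), so the p-quantile of ln T is μ + z_p·σ.
ln(13) = 2.565 and ln(56) = 4.025; z_{0.32} = -0.4677, z_{0.79} = 0.8064.
σ = (4.025 − 2.565)/(0.8064 − (-0.4677)) = 1.146.
μ = 2.565 − (-0.4677)·1.146 = 3.101.
CV = √(exp(σ²)−1) = √(exp(1.3138)−1) = 1.649.

σ ≈ 1.146, CV ≈ 1.649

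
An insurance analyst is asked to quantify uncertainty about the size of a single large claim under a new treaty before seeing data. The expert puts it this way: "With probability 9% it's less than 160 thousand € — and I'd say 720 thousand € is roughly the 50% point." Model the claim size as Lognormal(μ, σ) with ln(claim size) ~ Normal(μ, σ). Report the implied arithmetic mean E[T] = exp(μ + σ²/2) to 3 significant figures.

E[T] ≈ 1350 thousand €

If T ~ Lognormal(μ,σ) then ln T ~ Normal(μ,σ), so the p-quantile of ln T is μ + z_p·σ.
ln(160) = 5.075 and ln(720) = 6.579; z_{0.09} = -1.341, z_{0.5} = 0.
σ = (6.579 − 5.075)/(0 − (-1.341)) = 1.122.
μ = 5.075 − (-1.341)·1.122 = 6.579.
E[T] = exp(μ + σ²/2) = exp(6.579 + 0.6292) = 1350 thousand €.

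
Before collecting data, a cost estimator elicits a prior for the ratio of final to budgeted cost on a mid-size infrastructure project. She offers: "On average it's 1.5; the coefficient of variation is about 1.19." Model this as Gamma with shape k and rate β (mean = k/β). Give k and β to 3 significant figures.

k ≈ 0.706, β ≈ 0.471

For Gamma(k, rate β): mean = k/β, variance = k/β², so CV = 1/√k.
CV = 1.19, hence k = 1/CV² = 0.706.
Then β = k/mean = 0.706/1.5 = 0.471.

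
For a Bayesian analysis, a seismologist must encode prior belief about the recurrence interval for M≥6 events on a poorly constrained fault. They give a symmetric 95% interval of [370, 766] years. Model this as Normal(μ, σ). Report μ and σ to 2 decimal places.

μ = 568.00, σ = 101.02

A symmetric 95% interval runs μ ± z·σ with z = 1.96.
Half-width = 198, so σ = 198/1.96 = 101.02.
μ is the interval midpoint, 568.00.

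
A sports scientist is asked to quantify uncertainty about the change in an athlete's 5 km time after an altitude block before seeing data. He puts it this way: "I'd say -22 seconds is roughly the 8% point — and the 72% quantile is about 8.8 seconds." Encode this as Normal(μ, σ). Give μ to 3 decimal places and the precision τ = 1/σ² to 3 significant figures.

μ = -0.230, τ = 0.00417

For Normal(μ,σ), the p-quantile is μ + z_p·σ. Here z_{0.08} = -1.405, z_{0.72} = 0.5828.
So -22 = μ − 1.405σ and 8.8 = μ + 0.5828σ.
Subtracting: σ = (8.8 − -22)/(0.5828 − (-1.405)) = 15.494.
Then μ = -22 − (-1.405)·15.494 = -0.230.
Precision τ = 1/σ² = 1/15.49² = 0.00417.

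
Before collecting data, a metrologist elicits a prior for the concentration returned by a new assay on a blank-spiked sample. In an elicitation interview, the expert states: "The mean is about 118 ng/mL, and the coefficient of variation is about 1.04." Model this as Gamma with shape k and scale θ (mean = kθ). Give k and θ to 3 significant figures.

For Gamma(k, scale θ): mean = kθ, variance = kθ², so CV = 1/√k.
CV = 1.04, hence k = 1/CV² = 0.925.
Then θ = mean/k = 118/0.925 = 128.

k ≈ 0.925, θ ≈ 128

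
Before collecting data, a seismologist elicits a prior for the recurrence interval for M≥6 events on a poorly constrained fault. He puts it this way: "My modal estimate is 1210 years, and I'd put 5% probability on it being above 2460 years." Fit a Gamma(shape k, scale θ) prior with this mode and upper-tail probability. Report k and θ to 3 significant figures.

k ≈ 6.5, θ ≈ 220

Gamma(k,θ) with k>1 has mode (k−1)θ, so θ = 1210/(k−1).
Need P(X < 2460) = 0.95 with θ tied to k this way. Start at k = 2, θ = 1210: P(X<2460) ≈ 0.603.
Too low — raise k to concentrate. Iterating converges to k ≈ 6.5.
Then θ = 1210/(6.5−1) ≈ 220.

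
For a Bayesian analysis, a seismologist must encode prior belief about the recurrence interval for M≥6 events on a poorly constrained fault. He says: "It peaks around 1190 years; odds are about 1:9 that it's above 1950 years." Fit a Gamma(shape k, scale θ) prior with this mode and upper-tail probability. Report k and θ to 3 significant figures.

k ≈ 8.73, θ ≈ 154

Gamma(k,θ) with k>1 has mode (k−1)θ, so θ = 1190/(k−1).
Need P(X < 1950) = 0.9 with θ tied to k this way. Start at k = 2, θ = 1190: P(X<1950) ≈ 0.487.
Too low — raise k to concentrate. Iterating converges to k ≈ 8.73.
Then θ = 1190/(8.73−1) ≈ 154.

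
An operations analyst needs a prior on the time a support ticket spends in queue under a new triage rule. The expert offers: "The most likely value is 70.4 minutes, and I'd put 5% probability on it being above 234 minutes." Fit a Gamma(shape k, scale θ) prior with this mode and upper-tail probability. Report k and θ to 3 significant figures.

k ≈ 2.81, θ ≈ 39

Gamma(k,θ) with k>1 has mode (k−1)θ, so θ = 70.4/(k−1).
Need P(X < 234) = 0.95 with θ tied to k this way. Start at k = 2, θ = 70.4: P(X<234) ≈ 0.844.
Too low — raise k to concentrate. Iterating converges to k ≈ 2.81.
Then θ = 70.4/(2.81−1) ≈ 39.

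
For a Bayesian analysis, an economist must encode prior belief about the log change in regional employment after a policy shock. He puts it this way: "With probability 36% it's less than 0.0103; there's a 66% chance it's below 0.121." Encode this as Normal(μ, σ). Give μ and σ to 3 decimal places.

μ = 0.062, σ = 0.144

The p-quantile of Normal(μ,σ) is μ + z_p·σ, with z_{0.36} = -0.3585 and z_{0.66} = 0.4125.
Eliminate σ: μ = (z₂·x₁ − z₁·x₂)/(z₂ − z₁) = (0.4125·0.0103 − (-0.3585)·0.121)/0.7709 = 0.062.
Then σ = (x₂ − x₁)/(z₂ − z₁) = (0.121 − 0.0103)/0.7709 = 0.144.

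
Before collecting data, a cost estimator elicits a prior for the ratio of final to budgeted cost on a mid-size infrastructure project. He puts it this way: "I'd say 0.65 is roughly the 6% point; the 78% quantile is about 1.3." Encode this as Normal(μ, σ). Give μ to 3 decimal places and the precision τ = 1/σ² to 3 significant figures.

The p-quantile of Normal(μ,σ) is μ + z_p·σ, with z_{0.06} = -1.555 and z_{0.78} = 0.7722.
Eliminate σ: μ = (z₂·x₁ − z₁·x₂)/(z₂ − z₁) = (0.7722·0.65 − (-1.555)·1.3)/2.327 = 1.084.
Then σ = (x₂ − x₁)/(z₂ − z₁) = (1.3 − 0.65)/2.327 = 0.279.
Precision τ = 1/σ² = 1/0.2793² = 12.8.

μ = 1.084, τ = 12.8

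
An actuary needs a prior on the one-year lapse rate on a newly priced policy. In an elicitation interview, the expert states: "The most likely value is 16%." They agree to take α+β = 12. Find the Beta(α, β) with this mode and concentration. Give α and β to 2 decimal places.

α = 2.60, β = 9.40

For α,β > 1 the Beta mode is (α−1)/(α+β−2). With α+β = 12, the mode is (α−1)/10.
Set (α−1)/10 = 0.16 → α = 1 + 0.16·10 = 2.60.
β = 12 − α = 9.40.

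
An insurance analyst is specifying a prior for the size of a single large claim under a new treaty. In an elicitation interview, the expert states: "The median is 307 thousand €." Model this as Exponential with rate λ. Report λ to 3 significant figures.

Exponential median = ln 2 / λ, so λ = ln 2 / 307.0 = 0.00226.

λ ≈ 0.00226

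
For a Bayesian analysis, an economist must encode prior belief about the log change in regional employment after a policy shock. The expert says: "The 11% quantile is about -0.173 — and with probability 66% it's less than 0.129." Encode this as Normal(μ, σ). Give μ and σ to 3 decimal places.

μ = 0.053, σ = 0.184

For Normal(μ,σ), the p-quantile is μ + z_p·σ. Here z_{0.11} = -1.227, z_{0.66} = 0.4125.
So -0.173 = μ − 1.227σ and 0.129 = μ + 0.4125σ.
Subtracting: σ = (0.129 − -0.173)/(0.4125 − (-1.227)) = 0.184.
Then μ = -0.173 − (-1.227)·0.184 = 0.053.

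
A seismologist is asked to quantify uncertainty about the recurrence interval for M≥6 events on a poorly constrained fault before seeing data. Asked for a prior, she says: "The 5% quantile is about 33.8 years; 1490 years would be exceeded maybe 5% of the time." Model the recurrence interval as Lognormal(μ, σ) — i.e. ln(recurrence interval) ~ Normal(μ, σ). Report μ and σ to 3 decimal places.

If T ~ Lognormal(μ,σ) then ln T ~ Normal(μ,σ), so the p-quantile of ln T is μ + z_p·σ.
ln(33.8) = 3.52 and ln(1490) = 7.307; z_{0.05} = -1.645, z_{0.95} = 1.645.
σ = (7.307 − 3.52)/(1.645 − (-1.645)) = 1.151.
μ = 3.52 − (-1.645)·1.151 = 5.413.

μ ≈ 5.413, σ ≈ 1.151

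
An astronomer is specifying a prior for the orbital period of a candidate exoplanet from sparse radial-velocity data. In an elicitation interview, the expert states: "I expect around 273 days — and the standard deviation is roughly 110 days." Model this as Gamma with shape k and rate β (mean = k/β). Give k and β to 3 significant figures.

For Gamma(k, rate β): mean = k/β, variance = k/β², so CV = 1/√k.
CV = SD/mean = 110/273 = 0.4029, hence k = 1/CV² = 6.16.
Then β = k/mean = 6.16/273 = 0.0226.

k ≈ 6.16, β ≈ 0.0226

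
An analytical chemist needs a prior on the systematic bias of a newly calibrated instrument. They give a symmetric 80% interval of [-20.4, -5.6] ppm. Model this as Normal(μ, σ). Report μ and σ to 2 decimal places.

A symmetric 80% interval runs μ ± z·σ with z = 1.282.
Half-width = 7.4, so σ = 7.4/1.282 = 5.77.
μ is the interval midpoint, -13.00.

μ = -13.00, σ = 5.77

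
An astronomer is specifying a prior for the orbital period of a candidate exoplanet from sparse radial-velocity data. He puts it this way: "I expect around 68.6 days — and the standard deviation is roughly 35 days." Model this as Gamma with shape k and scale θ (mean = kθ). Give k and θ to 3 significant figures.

For Gamma(k, scale θ): mean = kθ, variance = kθ², so CV = 1/√k.
CV = SD/mean = 35/68.6 = 0.5102, hence k = 1/CV² = 3.84.
Then θ = mean/k = 68.6/3.84 = 17.9.

k ≈ 3.84, θ ≈ 17.9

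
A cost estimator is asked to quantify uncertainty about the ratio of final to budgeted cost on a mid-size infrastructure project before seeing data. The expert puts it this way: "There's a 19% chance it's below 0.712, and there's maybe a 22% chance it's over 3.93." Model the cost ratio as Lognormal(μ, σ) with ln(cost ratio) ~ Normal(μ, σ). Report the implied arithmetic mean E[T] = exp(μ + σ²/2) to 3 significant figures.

E[T] ≈ 3.02

If T ~ Lognormal(μ,σ) then ln T ~ Normal(μ,σ), so the p-quantile of ln T is μ + z_p·σ.
ln(0.712) = -0.3397 and ln(3.93) = 1.369; z_{0.19} = -0.8779, z_{0.78} = 0.7722.
σ = (1.369 − -0.3397)/(0.7722 − (-0.8779)) = 1.035.
μ = -0.3397 − (-0.8779)·1.035 = 0.569.
E[T] = exp(μ + σ²/2) = exp(0.569 + 0.5359) = 3.02.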